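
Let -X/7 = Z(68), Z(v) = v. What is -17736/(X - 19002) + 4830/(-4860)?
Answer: -131363/1577718 ≈ -0.083261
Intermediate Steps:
X = -476 (X = -7*68 = -476)
-17736/(X - 19002) + 4830/(-4860) = -17736/(-476 - 19002) + 4830/(-4860) = -17736/(-19478) + 4830*(-1/4860) = -17736*(-1/19478) - 161/162 = 8868/9739 - 161/162 = -131363/1577718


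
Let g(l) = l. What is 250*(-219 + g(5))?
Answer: -53500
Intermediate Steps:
250*(-219 + g(5)) = 250*(-219 + 5) = 250*(-214) = -53500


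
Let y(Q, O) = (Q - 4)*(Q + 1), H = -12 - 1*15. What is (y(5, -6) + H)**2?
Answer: 441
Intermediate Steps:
H = -27 (H = -12 - 15 = -27)
y(Q, O) = (1 + Q)*(-4 + Q) (y(Q, O) = (-4 + Q)*(1 + Q) = (1 + Q)*(-4 + Q))
(y(5, -6) + H)**2 = ((-4 + 5**2 - 3*5) - 27)**2 = ((-4 + 25 - 15) - 27)**2 = (6 - 27)**2 = (-21)**2 = 441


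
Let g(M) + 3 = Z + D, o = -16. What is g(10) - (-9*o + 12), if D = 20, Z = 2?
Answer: -137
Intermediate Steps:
g(M) = 19 (g(M) = -3 + (2 + 20) = -3 + 22 = 19)
g(10) - (-9*o + 12) = 19 - (-9*(-16) + 12) = 19 - (144 + 12) = 19 - 1*156 = 19 - 156 = -137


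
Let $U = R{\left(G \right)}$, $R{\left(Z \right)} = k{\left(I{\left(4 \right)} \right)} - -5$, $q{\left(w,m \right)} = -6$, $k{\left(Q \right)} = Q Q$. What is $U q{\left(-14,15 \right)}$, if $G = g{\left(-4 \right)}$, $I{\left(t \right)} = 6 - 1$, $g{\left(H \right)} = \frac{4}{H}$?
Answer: $-180$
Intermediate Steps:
$I{\left(t \right)} = 5$
$k{\left(Q \right)} = Q^{2}$
$G = -1$ ($G = \frac{4}{-4} = 4 \left(- \frac{1}{4}\right) = -1$)
$R{\left(Z \right)} = 30$ ($R{\left(Z \right)} = 5^{2} - -5 = 25 + 5 = 30$)
$U = 30$
$U q{\left(-14,15 \right)} = 30 \left(-6\right) = -180$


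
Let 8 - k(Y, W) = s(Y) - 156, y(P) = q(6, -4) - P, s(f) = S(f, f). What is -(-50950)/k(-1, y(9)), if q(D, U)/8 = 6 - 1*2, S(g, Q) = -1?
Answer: 10190/33 ≈ 308.79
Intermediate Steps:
q(D, U) = 32 (q(D, U) = 8*(6 - 1*2) = 8*(6 - 2) = 8*4 = 32)
s(f) = -1
y(P) = 32 - P
k(Y, W) = 165 (k(Y, W) = 8 - (-1 - 156) = 8 - 1*(-157) = 8 + 157 = 165)
-(-50950)/k(-1, y(9)) = -(-50950)/165 = -1*(-10190/33) = 10190/33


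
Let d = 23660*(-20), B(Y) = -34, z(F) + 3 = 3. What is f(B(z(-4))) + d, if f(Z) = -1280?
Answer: -474480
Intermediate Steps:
z(F) = 0 (z(F) = -3 + 3 = 0)
d = -473200
f(B(z(-4))) + d = -1280 - 473200 = -474480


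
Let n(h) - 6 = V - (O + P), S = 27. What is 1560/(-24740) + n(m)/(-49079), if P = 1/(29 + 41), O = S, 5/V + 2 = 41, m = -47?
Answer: -10380349757/165740273790 ≈ -0.062630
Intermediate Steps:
V = 5/39 (V = 5/(-2 + 41) = 5/39 ≈ 0.12821)
O = 27
P = 1/70 ≈ 0.014286
n(h) = -57019/2730 (n(h) = 6 + (5/39 - (27 + 1/70)) = 6 + (5/39 - 1*1891/70) = 6 + (5/39 - 1891/70) = 6 - 73399/2730 = -57019/2730)
1560/(-24740) + n(m)/(-49079) = 1560/(-24740) - 57019/2730/(-49079) = 1560*(-1/24740) - 57019/2730*(-1/49079) = -78/1237 + 57019/133985670 = -10380349757/165740273790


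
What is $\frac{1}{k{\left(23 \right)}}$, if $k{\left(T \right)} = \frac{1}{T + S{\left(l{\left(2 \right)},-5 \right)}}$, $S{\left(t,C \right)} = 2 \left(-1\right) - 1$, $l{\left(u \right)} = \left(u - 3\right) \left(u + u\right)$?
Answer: $20$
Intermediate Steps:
$l{\left(u \right)} = 2 u \left(-3 + u\right)$ ($l{\left(u \right)} = \left(-3 + u\right) 2 u = 2 u \left(-3 + u\right)$)
$S{\left(t,C \right)} = -3$ ($S{\left(t,C \right)} = -2 - 1 = -3$)
$k{\left(T \right)} = \frac{1}{-3 + T}$ ($k{\left(T \right)} = \frac{1}{T - 3} = \frac{1}{-3 + T}$)
$\frac{1}{k{\left(23 \right)}} = \frac{1}{\frac{1}{-3 + 23}} = \frac{1}{\frac{1}{20}} = 20$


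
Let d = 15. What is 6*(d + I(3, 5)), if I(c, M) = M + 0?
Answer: 120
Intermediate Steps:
I(c, M) = M
6*(d + I(3, 5)) = 6*(15 + 5) = 6*20 = 120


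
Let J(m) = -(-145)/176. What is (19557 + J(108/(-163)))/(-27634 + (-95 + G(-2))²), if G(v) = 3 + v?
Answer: -3442177/3308448 ≈ -1.0404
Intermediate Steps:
J(m) = 145/176 (J(m) = -(-145)/176 = -1*(-145/176) = 145/176)
(19557 + J(108/(-163)))/(-27634 + (-95 + G(-2))²) = (19557 + 145/176)/(-27634 + (-95 + (3 - 2))²) = 3442177/(176*(-27634 + (-95 + 1)²)) = 3442177/(176*(-27634 + (-94)²)) = 3442177/(176*(-27634 + 8836)) = (3442177/176)/(-18798) = (3442177/176)*(-1/18798) = -3442177/3308448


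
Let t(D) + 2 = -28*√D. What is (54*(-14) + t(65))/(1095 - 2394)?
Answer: 758/1299 + 28*√65/1299 ≈ 0.75731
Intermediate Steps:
t(D) = -2 - 28*√D
(54*(-14) + t(65))/(1095 - 2394) = (54*(-14) + (-2 - 28*√65))/(1095 - 2394) = (-756 + (-2 - 28*√65))/(-1299) = (-758 - 28*√65)*(-1/1299) = 758/1299 + 28*√65/1299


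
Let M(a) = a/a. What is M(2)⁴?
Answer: 1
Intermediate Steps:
M(a) = 1
M(2)⁴ = 1⁴ = 1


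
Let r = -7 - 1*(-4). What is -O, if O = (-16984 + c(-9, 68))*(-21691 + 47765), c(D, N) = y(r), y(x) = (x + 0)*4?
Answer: 443153704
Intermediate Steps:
r = -3 (r = -7 + 4 = -3)
y(x) = 4*x (y(x) = x*4 = 4*x)
c(D, N) = -12 (c(D, N) = 4*(-3) = -12)
O = -443153704 (O = (-16984 - 12)*(-21691 + 47765) = -16996*26074 = -443153704)
-O = -1*(-443153704) = 443153704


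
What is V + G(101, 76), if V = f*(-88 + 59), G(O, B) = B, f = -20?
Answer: 656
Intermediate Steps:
V = 580 (V = -20*(-88 + 59) = -20*(-29) = 580)
V + G(101, 76) = 580 + 76 = 656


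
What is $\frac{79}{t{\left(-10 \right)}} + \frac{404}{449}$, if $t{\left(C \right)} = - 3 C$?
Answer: $\frac{47591}{13470} \approx 3.5331$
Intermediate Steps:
$\frac{79}{t{\left(-10 \right)}} + \frac{404}{449} = \frac{79}{\left(-3\right) \left(-10\right)} + \frac{404}{449} = \frac{79}{30} + 404 \cdot \frac{1}{449} = 79 \cdot \frac{1}{30} + \frac{404}{449} = \frac{79}{30} + \frac{404}{449} = \frac{47591}{13470}$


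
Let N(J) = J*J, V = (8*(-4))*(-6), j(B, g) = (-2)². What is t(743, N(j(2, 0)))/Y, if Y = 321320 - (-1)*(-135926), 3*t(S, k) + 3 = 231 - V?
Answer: 2/30899 ≈ 6.4727e-5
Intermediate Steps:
j(B, g) = 4
V = 192 (V = -32*(-6) = 192)
N(J) = J²
t(S, k) = 12 (t(S, k) = -1 + (231 - 1*192)/3 = -1 + (231 - 192)/3 = -1 + (⅓)*39 = -1 + 13 = 12)
Y = 185394 (Y = 321320 - 1*135926 = 321320 - 135926 = 185394)
t(743, N(j(2, 0)))/Y = 12/185394 = 12*(1/185394) = 2/30899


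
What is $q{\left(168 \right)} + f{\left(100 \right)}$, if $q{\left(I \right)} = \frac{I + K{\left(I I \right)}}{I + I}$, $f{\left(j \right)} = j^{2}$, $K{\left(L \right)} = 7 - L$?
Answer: $\frac{475993}{48} \approx 9916.5$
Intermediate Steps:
$q{\left(I \right)} = \frac{7 + I - I^{2}}{2 I}$ ($q{\left(I \right)} = \frac{I - \left(-7 + I I\right)}{I + I} = \frac{I - \left(-7 + I^{2}\right)}{2 I} = \left(7 + I - I^{2}\right) \frac{1}{2 I} = \frac{7 + I - I^{2}}{2 I}$)
$q{\left(168 \right)} + f{\left(100 \right)} = \frac{7 + 168 - 168^{2}}{2 \cdot 168} + 100^{2} = \frac{1}{2} \cdot \frac{1}{168} \left(7 + 168 - 28224\right) + 10000 = \frac{1}{2} \cdot \frac{1}{168} \left(-28049\right) + 10000 = - \frac{4007}{48} + 10000 = \frac{475993}{48}$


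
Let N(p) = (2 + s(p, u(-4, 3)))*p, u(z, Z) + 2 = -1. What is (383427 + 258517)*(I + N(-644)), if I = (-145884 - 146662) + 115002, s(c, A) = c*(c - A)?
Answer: -170772900957952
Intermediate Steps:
u(z, Z) = -3 (u(z, Z) = -2 - 1 = -3)
N(p) = p*(2 + p*(3 + p)) (N(p) = (2 + p*(p - 1*(-3)))*p = (2 + p*(p + 3))*p = (2 + p*(3 + p))*p = p*(2 + p*(3 + p)))
I = -177544 (I = -292546 + 115002 = -177544)
(383427 + 258517)*(I + N(-644)) = (383427 + 258517)*(-177544 - 644*(2 - 644*(3 - 644))) = 641944*(-177544 - 644*(2 - 644*(-641))) = 641944*(-177544 - 644*(2 + 412804)) = 641944*(-177544 - 644*412806) = 641944*(-177544 - 265847064) = 641944*(-266024608) = -170772900957952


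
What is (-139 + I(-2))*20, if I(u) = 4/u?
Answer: -2820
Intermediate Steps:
(-139 + I(-2))*20 = (-139 + 4/(-2))*20 = (-139 + 4*(-1/2))*20 = (-139 - 2)*20 = -141*20 = -2820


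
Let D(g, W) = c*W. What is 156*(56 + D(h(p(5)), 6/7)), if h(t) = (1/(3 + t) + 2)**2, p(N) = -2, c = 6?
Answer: 66768/7 ≈ 9538.3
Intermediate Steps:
h(t) = (2 + 1/(3 + t))**2
D(g, W) = 6*W
156*(56 + D(h(p(5)), 6/7)) = 156*(56 + 6*(6/7)) = 156*(56 + 36/7) = 156*(428/7) = 66768/7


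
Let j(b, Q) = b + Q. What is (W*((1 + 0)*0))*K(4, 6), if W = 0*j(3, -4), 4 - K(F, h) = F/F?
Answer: 0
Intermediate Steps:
K(F, h) = 3 (K(F, h) = 4 - F/F = 4 - 1*1 = 4 - 1 = 3)
j(b, Q) = Q + b
W = 0 (W = 0*(-4 + 3) = 0*(-1) = 0)
(W*((1 + 0)*0))*K(4, 6) = (0*((1 + 0)*0))*3 = (0*(1*0))*3 = (0*0)*3 = 0*3 = 0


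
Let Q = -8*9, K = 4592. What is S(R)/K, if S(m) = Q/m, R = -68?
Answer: 9/39032 ≈ 0.00023058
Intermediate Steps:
Q = -72
S(m) = -72/m
S(R)/K = -72/(-68)/4592 = -72*(-1/68)*(1/4592) = (18/17)*(1/4592) = 9/39032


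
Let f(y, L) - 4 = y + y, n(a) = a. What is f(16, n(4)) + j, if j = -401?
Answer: -365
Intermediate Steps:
f(y, L) = 4 + 2*y (f(y, L) = 4 + (y + y) = 4 + 2*y)
f(16, n(4)) + j = (4 + 2*16) - 401 = (4 + 32) - 401 = 36 - 401 = -365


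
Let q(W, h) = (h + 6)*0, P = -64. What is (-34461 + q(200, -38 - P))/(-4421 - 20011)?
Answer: 11487/8144 ≈ 1.4105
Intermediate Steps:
q(W, h) = 0 (q(W, h) = (6 + h)*0 = 0)
(-34461 + q(200, -38 - P))/(-4421 - 20011) = (-34461 + 0)/(-4421 - 20011) = -34461/(-24432) = -34461*(-1/24432) = 11487/8144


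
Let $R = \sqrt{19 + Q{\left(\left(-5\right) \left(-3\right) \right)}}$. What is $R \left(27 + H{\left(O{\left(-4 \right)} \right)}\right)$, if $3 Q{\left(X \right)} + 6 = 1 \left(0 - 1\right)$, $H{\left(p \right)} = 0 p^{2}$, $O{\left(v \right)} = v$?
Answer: $45 \sqrt{6} \approx 110.23$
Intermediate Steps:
$H{\left(p \right)} = 0$
$Q{\left(X \right)} = - \frac{7}{3}$ ($Q{\left(X \right)} = -2 + \frac{1 \left(0 - 1\right)}{3} = -2 + \frac{1 \left(-1\right)}{3} = -2 + \frac{1}{3} \left(-1\right) = -2 - \frac{1}{3} = - \frac{7}{3}$)
$R = \frac{5 \sqrt{6}}{3}$ ($R = \sqrt{19 - \frac{7}{3}} = \sqrt{\frac{50}{3}} = \frac{5 \sqrt{6}}{3} \approx 4.0825$)
$R \left(27 + H{\left(O{\left(-4 \right)} \right)}\right) = \frac{5 \sqrt{6}}{3} \left(27 + 0\right) = \frac{5 \sqrt{6}}{3} \cdot 27 = 45 \sqrt{6}$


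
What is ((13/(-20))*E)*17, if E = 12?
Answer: -663/5 ≈ -132.60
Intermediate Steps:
((13/(-20))*E)*17 = ((13/(-20))*12)*17 = ((13*(-1/20))*12)*17 = -13/20*12*17 = -39/5*17 = -663/5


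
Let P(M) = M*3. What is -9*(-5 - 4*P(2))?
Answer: 261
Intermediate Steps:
P(M) = 3*M
-9*(-5 - 4*P(2)) = -9*(-5 - 12*2) = -9*(-5 - 4*6) = -9*(-5 - 24) = -9*(-29) = 261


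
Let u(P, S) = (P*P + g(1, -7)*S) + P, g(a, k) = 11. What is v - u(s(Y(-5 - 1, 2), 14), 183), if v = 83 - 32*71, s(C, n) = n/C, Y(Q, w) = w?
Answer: -4258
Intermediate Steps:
u(P, S) = P + P² + 11*S (u(P, S) = (P*P + 11*S) + P = (P² + 11*S) + P = P + P² + 11*S)
v = -2189 (v = 83 - 2272 = -2189)
v - u(s(Y(-5 - 1, 2), 14), 183) = -2189 - (14/2 + (14/2)² + 11*183) = -2189 - (14*(½) + (14*(½))² + 2013) = -2189 - (7 + 7² + 2013) = -2189 - (7 + 49 + 2013) = -2189 - 1*2069 = -2189 - 2069 = -4258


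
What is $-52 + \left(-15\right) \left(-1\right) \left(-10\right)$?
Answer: $-202$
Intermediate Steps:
$-52 + \left(-15\right) \left(-1\right) \left(-10\right) = -52 + 15 \left(-10\right) = -52 - 150 = -202$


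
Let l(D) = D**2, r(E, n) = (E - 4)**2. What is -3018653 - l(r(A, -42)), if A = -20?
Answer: -3350429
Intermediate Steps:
r(E, n) = (-4 + E)**2
-3018653 - l(r(A, -42)) = -3018653 - ((-4 - 20)**2)**2 = -3018653 - ((-24)**2)**2 = -3018653 - 1*576**2 = -3018653 - 1*331776 = -3018653 - 331776 = -3350429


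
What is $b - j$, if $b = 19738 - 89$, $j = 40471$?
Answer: $-20822$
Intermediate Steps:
$b = 19649$
$b - j = 19649 - 40471 = -20822$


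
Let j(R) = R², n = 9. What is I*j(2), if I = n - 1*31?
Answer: -88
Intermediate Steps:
I = -22 (I = 9 - 1*31 = 9 - 31 = -22)
I*j(2) = -22*2² = -22*4 = -88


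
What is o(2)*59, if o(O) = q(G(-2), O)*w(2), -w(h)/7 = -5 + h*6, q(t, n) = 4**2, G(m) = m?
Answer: -46256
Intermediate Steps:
q(t, n) = 16
w(h) = 35 - 42*h (w(h) = -7*(-5 + h*6) = -7*(-5 + 6*h) = 35 - 42*h)
o(O) = -784 (o(O) = 16*(35 - 42*2) = 16*(35 - 84) = 16*(-49) = -784)
o(2)*59 = -784*59 = -46256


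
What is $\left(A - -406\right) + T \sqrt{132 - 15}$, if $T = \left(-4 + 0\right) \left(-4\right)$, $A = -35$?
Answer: $371 + 48 \sqrt{13} \approx 544.07$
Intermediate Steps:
$T = 16$ ($T = \left(-4\right) \left(-4\right) = 16$)
$\left(A - -406\right) + T \sqrt{132 - 15} = \left(-35 - -406\right) + 16 \sqrt{132 - 15} = \left(-35 + 406\right) + 16 \sqrt{117} = 371 + 16 \cdot 3 \sqrt{13} = 371 + 48 \sqrt{13}$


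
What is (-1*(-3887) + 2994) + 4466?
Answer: 11347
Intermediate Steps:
(-1*(-3887) + 2994) + 4466 = (3887 + 2994) + 4466 = 6881 + 4466 = 11347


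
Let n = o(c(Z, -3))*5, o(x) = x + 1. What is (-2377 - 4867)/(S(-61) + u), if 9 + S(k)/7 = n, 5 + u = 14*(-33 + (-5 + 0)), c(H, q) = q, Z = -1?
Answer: 3622/335 ≈ 10.812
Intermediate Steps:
o(x) = 1 + x
u = -537 (u = -5 + 14*(-33 + (-5 + 0)) = -5 + 14*(-33 - 5) = -5 + 14*(-38) = -5 - 532 = -537)
n = -10 (n = (1 - 3)*5 = -2*5 = -10)
S(k) = -133 (S(k) = -63 + 7*(-10) = -63 - 70 = -133)
(-2377 - 4867)/(S(-61) + u) = (-2377 - 4867)/(-133 - 537) = -7244/(-670) = -7244*(-1/670) = 3622/335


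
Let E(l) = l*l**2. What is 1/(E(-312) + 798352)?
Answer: -1/29572976 ≈ -3.3815e-8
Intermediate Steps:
E(l) = l**3
1/(E(-312) + 798352) = 1/((-312)**3 + 798352) = 1/(-30371328 + 798352) = 1/(-29572976) = -1/29572976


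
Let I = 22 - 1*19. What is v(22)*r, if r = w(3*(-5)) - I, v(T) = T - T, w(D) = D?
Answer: 0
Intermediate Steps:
I = 3 (I = 22 - 19 = 3)
v(T) = 0
r = -18 (r = 3*(-5) - 1*3 = -15 - 3 = -18)
v(22)*r = 0*(-18) = 0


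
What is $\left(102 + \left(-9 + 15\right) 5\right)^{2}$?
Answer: $17424$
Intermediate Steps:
$\left(102 + \left(-9 + 15\right) 5\right)^{2} = \left(102 + 6 \cdot 5\right)^{2} = \left(102 + 30\right)^{2} = 132^{2} = 17424$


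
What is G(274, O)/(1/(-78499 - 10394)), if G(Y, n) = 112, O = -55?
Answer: -9956016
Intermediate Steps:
G(274, O)/(1/(-78499 - 10394)) = 112/(1/(-78499 - 10394)) = 112/(1/(-88893)) = 112/(-1/88893) = 112*(-88893) = -9956016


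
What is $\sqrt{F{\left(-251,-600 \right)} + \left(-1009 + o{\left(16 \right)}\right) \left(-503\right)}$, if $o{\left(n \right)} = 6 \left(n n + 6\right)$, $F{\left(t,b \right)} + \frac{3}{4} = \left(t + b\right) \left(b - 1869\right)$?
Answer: $\frac{\sqrt{7271717}}{2} \approx 1348.3$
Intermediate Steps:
$F{\left(t,b \right)} = - \frac{3}{4} + \left(-1869 + b\right) \left(b + t\right)$ ($F{\left(t,b \right)} = - \frac{3}{4} + \left(t + b\right) \left(b - 1869\right) = - \frac{3}{4} + \left(b + t\right) \left(-1869 + b\right) = - \frac{3}{4} + \left(-1869 + b\right) \left(b + t\right)$)
$o{\left(n \right)} = 36 + 6 n^{2}$ ($o{\left(n \right)} = 6 \left(n^{2} + 6\right) = 6 \left(6 + n^{2}\right) = 36 + 6 n^{2}$)
$\sqrt{F{\left(-251,-600 \right)} + \left(-1009 + o{\left(16 \right)}\right) \left(-503\right)} = \sqrt{\left(- \frac{3}{4} + \left(-600\right)^{2} - -1121400 - -469119 - -150600\right) + \left(-1009 + \left(36 + 6 \cdot 16^{2}\right)\right) \left(-503\right)} = \sqrt{\left(- \frac{3}{4} + 360000 + 1121400 + 469119 + 150600\right) + \left(-1009 + \left(36 + 6 \cdot 256\right)\right) \left(-503\right)} = \sqrt{\frac{8404473}{4} + \left(-1009 + \left(36 + 1536\right)\right) \left(-503\right)} = \sqrt{\frac{8404473}{4} + \left(-1009 + 1572\right) \left(-503\right)} = \sqrt{\frac{8404473}{4} + 563 \left(-503\right)} = \sqrt{\frac{8404473}{4} - 283189} = \sqrt{\frac{7271717}{4}} = \frac{\sqrt{7271717}}{2}$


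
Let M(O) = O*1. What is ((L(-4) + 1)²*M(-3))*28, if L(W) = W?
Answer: -756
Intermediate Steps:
M(O) = O
((L(-4) + 1)²*M(-3))*28 = ((-4 + 1)²*(-3))*28 = ((-3)²*(-3))*28 = (9*(-3))*28 = -27*28 = -756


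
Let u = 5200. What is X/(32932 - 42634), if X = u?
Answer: -2600/4851 ≈ -0.53597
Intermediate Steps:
X = 5200
X/(32932 - 42634) = 5200/(32932 - 42634) = 5200/(-9702) = 5200*(-1/9702) = -2600/4851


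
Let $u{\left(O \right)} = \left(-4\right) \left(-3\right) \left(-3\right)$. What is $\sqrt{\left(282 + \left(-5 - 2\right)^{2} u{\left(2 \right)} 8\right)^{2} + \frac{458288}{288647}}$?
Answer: $\frac{2 \sqrt{3983992101066804109}}{288647} \approx 13830.0$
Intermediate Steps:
$u{\left(O \right)} = -36$ ($u{\left(O \right)} = 12 \left(-3\right) = -36$)
$\sqrt{\left(282 + \left(-5 - 2\right)^{2} u{\left(2 \right)} 8\right)^{2} + \frac{458288}{288647}} = \sqrt{\left(282 + \left(-5 - 2\right)^{2} \left(-36\right) 8\right)^{2} + \frac{458288}{288647}} = \sqrt{\left(282 + \left(-7\right)^{2} \left(-36\right) 8\right)^{2} + 458288 \cdot \frac{1}{288647}} = \sqrt{\left(282 + 49 \left(-36\right) 8\right)^{2} + \frac{458288}{288647}} = \sqrt{\left(282 - 14112\right)^{2} + \frac{458288}{288647}} = \sqrt{\left(-13830\right)^{2} + \frac{458288}{288647}} = \sqrt{191268900 + \frac{458288}{288647}} = \sqrt{\frac{55209194636588}{288647}} = \frac{2 \sqrt{3983992101066804109}}{288647}$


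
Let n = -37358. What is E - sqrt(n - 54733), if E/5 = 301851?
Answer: 1509255 - I*sqrt(92091) ≈ 1.5093e+6 - 303.46*I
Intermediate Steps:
E = 1509255 (E = 5*301851 = 1509255)
E - sqrt(n - 54733) = 1509255 - sqrt(-37358 - 54733) = 1509255 - sqrt(-92091) = 1509255 - I*sqrt(92091)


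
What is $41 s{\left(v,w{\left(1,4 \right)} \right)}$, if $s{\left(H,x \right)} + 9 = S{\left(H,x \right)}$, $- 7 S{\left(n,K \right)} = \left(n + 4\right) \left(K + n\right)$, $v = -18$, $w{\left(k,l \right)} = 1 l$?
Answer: $-1517$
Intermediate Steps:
$w{\left(k,l \right)} = l$
$S{\left(n,K \right)} = - \frac{\left(4 + n\right) \left(K + n\right)}{7}$ ($S{\left(n,K \right)} = - \frac{\left(n + 4\right) \left(K + n\right)}{7} = - \frac{\left(4 + n\right) \left(K + n\right)}{7}$)
$s{\left(H,x \right)} = -9 - \frac{4 H}{7} - \frac{4 x}{7} - \frac{H^{2}}{7} - \frac{H x}{7}$ ($s{\left(H,x \right)} = -9 - \left(\frac{H^{2}}{7} + \frac{4 H}{7} + \frac{4 x}{7} + \frac{x H}{7}\right) = -9 - \left(\frac{H^{2}}{7} + \frac{4 H}{7} + \frac{4 x}{7} + \frac{H x}{7}\right) = -9 - \frac{4 H}{7} - \frac{4 x}{7} - \frac{H^{2}}{7} - \frac{H x}{7}$)
$41 s{\left(v,w{\left(1,4 \right)} \right)} = 41 \left(-9 - - \frac{72}{7} - \frac{16}{7} - \frac{\left(-18\right)^{2}}{7} - \left(- \frac{18}{7}\right) 4\right) = 41 \left(-9 + \frac{72}{7} - \frac{16}{7} - \frac{324}{7} + \frac{72}{7}\right) = 41 \left(-37\right) = -1517$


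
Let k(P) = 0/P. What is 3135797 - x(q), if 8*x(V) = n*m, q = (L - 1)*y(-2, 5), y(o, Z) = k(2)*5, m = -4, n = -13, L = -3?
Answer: 6271581/2 ≈ 3.1358e+6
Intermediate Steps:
k(P) = 0
y(o, Z) = 0 (y(o, Z) = 0*5 = 0)
q = 0 (q = (-3 - 1)*0 = -4*0 = 0)
x(V) = 13/2 (x(V) = (-13*(-4))/8 = (1/8)*52 = 13/2)
3135797 - x(q) = 3135797 - 1*13/2 = 3135797 - 13/2 = 6271581/2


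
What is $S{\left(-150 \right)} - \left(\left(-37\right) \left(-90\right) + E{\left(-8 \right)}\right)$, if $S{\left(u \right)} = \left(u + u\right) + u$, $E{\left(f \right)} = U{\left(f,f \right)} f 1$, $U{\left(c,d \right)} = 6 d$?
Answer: $-4164$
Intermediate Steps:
$E{\left(f \right)} = 6 f^{2}$ ($E{\left(f \right)} = 6 f f 1 = 6 f^{2} \cdot 1 = 6 f^{2}$)
$S{\left(u \right)} = 3 u$ ($S{\left(u \right)} = 2 u + u = 3 u$)
$S{\left(-150 \right)} - \left(\left(-37\right) \left(-90\right) + E{\left(-8 \right)}\right) = 3 \left(-150\right) - \left(\left(-37\right) \left(-90\right) + 6 \left(-8\right)^{2}\right) = -450 - \left(3330 + 6 \cdot 64\right) = -450 - \left(3330 + 384\right) = -450 - 3714 = -4164$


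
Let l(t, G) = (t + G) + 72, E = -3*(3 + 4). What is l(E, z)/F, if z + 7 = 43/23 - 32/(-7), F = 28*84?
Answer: 2707/126224 ≈ 0.021446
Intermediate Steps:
F = 2352
z = -90/161 (z = -7 + (43/23 - 32/(-7)) = -7 + (43*(1/23) - 32*(-1/7)) = -7 + (43/23 + 32/7) = -7 + 1037/161 = -90/161 ≈ -0.55901)
E = -21 (E = -3*7 = -21)
l(t, G) = 72 + G + t (l(t, G) = (G + t) + 72 = 72 + G + t)
l(E, z)/F = (72 - 90/161 - 21)/2352 = (8121/161)*(1/2352) = 2707/126224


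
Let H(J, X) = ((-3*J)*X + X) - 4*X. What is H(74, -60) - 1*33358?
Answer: -19858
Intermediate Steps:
H(J, X) = -3*X - 3*J*X (H(J, X) = (-3*J*X + X) - 4*X = (X - 3*J*X) - 4*X = -3*X - 3*J*X)
H(74, -60) - 1*33358 = -3*(-60)*(1 + 74) - 1*33358 = -3*(-60)*75 - 33358 = 13500 - 33358 = -19858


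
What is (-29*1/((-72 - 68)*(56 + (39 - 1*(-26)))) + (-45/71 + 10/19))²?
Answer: 5842754318041/522216646243600 ≈ 0.011188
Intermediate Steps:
(-29*1/((-72 - 68)*(56 + (39 - 1*(-26)))) + (-45/71 + 10/19))² = (-29*(-1/(140*(56 + (39 + 26)))) + (-45*1/71 + 10*(1/19)))² = (-29*(-1/(140*(56 + 65))) + (-45/71 + 10/19))² = (-29/((-140*121)) - 145/1349)² = (-29/(-16940) - 145/1349)² = (-29*(-1/16940) - 145/1349)² = (29/16940 - 145/1349)² = (-2417179/22852060)² = 5842754318041/522216646243600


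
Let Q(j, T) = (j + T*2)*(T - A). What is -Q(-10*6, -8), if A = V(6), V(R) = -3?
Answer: -380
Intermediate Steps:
A = -3
Q(j, T) = (3 + T)*(j + 2*T) (Q(j, T) = (j + T*2)*(T - 1*(-3)) = (j + 2*T)*(T + 3) = (j + 2*T)*(3 + T) = (3 + T)*(j + 2*T))
-Q(-10*6, -8) = -(2*(-8)² + 3*(-10*6) + 6*(-8) - (-80)*6) = -(2*64 + 3*(-60) - 48 - 8*(-60)) = -(128 - 180 - 48 + 480) = -1*380 = -380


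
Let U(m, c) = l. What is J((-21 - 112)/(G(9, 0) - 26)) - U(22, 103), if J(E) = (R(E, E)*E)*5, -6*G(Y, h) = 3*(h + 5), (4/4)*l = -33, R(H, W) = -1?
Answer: 29/3 ≈ 9.6667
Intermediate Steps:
l = -33
U(m, c) = -33
G(Y, h) = -5/2 - h/2 (G(Y, h) = -(h + 5)/2 = -(5 + h)/2 = -(15 + 3*h)/6 = -5/2 - h/2)
J(E) = -5*E (J(E) = -E*5 = -5*E)
J((-21 - 112)/(G(9, 0) - 26)) - U(22, 103) = -5*(-21 - 112)/((-5/2 - ½*0) - 26) - 1*(-33) = -(-665)/((-5/2 + 0) - 26) + 33 = -(-665)/(-5/2 - 26) + 33 = -(-665)/(-57/2) + 33 = -(-665)*(-2)/57 + 33 = -5*14/3 + 33 = -70/3 + 33 = 29/3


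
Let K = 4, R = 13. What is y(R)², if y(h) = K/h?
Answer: 16/169 ≈ 0.094675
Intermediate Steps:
y(h) = 4/h
y(R)² = (4/13)² = 16/169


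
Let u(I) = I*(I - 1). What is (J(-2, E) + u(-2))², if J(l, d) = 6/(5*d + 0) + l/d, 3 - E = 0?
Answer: 7396/225 ≈ 32.871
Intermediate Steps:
E = 3 (E = 3 - 1*0 = 3 + 0 = 3)
J(l, d) = 6/(5*d) + l/d (J(l, d) = 6/((5*d)) + l/d = 6*(1/(5*d)) + l/d = 6/(5*d) + l/d)
u(I) = I*(-1 + I)
(J(-2, E) + u(-2))² = ((6/5 - 2)/3 - 2*(-1 - 2))² = ((⅓)*(-⅘) - 2*(-3))² = (-4/15 + 6)² = (86/15)² = 7396/225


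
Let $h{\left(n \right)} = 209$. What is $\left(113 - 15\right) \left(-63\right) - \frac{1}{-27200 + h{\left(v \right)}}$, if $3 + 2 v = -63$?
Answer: $- \frac{166642433}{26991} \approx -6174.0$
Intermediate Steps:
$v = -33$ ($v = - \frac{3}{2} + \frac{1}{2} \left(-63\right) = - \frac{3}{2} - \frac{63}{2} = -33$)
$\left(113 - 15\right) \left(-63\right) - \frac{1}{-27200 + h{\left(v \right)}} = \left(113 - 15\right) \left(-63\right) - \frac{1}{-27200 + 209} = 98 \left(-63\right) - \frac{1}{-26991} = -6174 - - \frac{1}{26991} = -6174 + \frac{1}{26991} = - \frac{166642433}{26991}$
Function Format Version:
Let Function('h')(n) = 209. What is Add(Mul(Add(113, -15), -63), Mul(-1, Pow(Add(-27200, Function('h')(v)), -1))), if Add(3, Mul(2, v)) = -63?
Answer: Rational(-166642433, 26991) ≈ -6174.0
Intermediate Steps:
v = -33 (v = Add(Rational(-3, 2), Mul(Rational(1, 2), -63)) = Add(Rational(-3, 2), Rational(-63, 2)) = -33)
Add(Mul(Add(113, -15), -63), Mul(-1, Pow(Add(-27200, Function('h')(v)), -1))) = Add(Mul(Add(113, -15), -63), Mul(-1, Pow(Add(-27200, 209), -1))) = Add(Mul(98, -63), Mul(-1, Pow(-26991, -1))) = Add(-6174, Mul(-1, Rational(-1, 26991))) = Add(-6174, Rational(1, 26991)) = Rational(-166642433, 26991)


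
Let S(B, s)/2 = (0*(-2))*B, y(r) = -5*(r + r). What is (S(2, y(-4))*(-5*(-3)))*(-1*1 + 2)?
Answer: 0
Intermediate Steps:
y(r) = -10*r
S(B, s) = 0 (S(B, s) = 2*((0*(-2))*B) = 2*(0*B) = 2*0 = 0)
(S(2, y(-4))*(-5*(-3)))*(-1*1 + 2) = (0*(-5*(-3)))*(-1*1 + 2) = (0*15)*(-1 + 2) = 0*1 = 0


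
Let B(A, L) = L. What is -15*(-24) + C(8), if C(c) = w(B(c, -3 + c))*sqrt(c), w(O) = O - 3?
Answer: 360 + 4*sqrt(2) ≈ 365.66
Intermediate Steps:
w(O) = -3 + O
C(c) = sqrt(c)*(-6 + c) (C(c) = (-3 + (-3 + c))*sqrt(c) = (-6 + c)*sqrt(c) = sqrt(c)*(-6 + c))
-15*(-24) + C(8) = -15*(-24) + sqrt(8)*(-6 + 8) = 360 + (2*sqrt(2))*2 = 360 + 4*sqrt(2)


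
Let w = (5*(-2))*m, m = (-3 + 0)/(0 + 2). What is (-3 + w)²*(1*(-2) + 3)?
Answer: 144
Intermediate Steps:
m = -3/2 ≈ -1.5000
w = 15 (w = (5*(-2))*(-3/2) = -10*(-3/2) = 15)
(-3 + w)²*(1*(-2) + 3) = (-3 + 15)²*(1*(-2) + 3) = 12²*(-2 + 3) = 144*1 = 144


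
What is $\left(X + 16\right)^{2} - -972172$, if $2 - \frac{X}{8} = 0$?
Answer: $973196$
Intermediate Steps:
$X = 16$ ($X = 16 - 0 = 16 + 0 = 16$)
$\left(X + 16\right)^{2} - -972172 = \left(16 + 16\right)^{2} - -972172 = 32^{2} + 972172 = 1024 + 972172 = 973196$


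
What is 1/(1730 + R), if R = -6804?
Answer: -1/5074 ≈ -0.00019708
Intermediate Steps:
1/(1730 + R) = 1/(1730 - 6804) = 1/(-5074) = -1/5074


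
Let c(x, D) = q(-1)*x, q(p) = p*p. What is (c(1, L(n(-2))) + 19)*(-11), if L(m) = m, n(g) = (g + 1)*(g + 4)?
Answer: -220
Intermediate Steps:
q(p) = p²
n(g) = (1 + g)*(4 + g)
c(x, D) = x (c(x, D) = (-1)²*x = 1*x = x)
(c(1, L(n(-2))) + 19)*(-11) = (1 + 19)*(-11) = 20*(-11) = -220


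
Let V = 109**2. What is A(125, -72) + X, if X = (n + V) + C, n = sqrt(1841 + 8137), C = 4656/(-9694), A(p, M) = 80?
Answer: 57972639/4847 + sqrt(9978) ≈ 12060.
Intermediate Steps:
V = 11881
C = -2328/4847 (C = 4656*(-1/9694) = -2328/4847 ≈ -0.48030)
n = sqrt(9978) ≈ 99.890
X = 57584879/4847 + sqrt(9978) (X = (sqrt(9978) + 11881) - 2328/4847 = (11881 + sqrt(9978)) - 2328/4847 = 57584879/4847 + sqrt(9978) ≈ 11980.)
A(125, -72) + X = 80 + (57584879/4847 + sqrt(9978)) = 57972639/4847 + sqrt(9978)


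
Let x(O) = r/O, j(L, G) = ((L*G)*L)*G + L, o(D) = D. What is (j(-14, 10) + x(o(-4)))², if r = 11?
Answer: 6136058889/16 ≈ 3.8350e+8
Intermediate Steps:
j(L, G) = L + G²*L² (j(L, G) = ((G*L)*L)*G + L = (G*L²)*G + L = G²*L² + L = L + G²*L²)
x(O) = 11/O
(j(-14, 10) + x(o(-4)))² = (-14*(1 - 14*10²) + 11/(-4))² = (-14*(1 - 14*100) + 11*(-¼))² = (-14*(1 - 1400) - 11/4)² = (-14*(-1399) - 11/4)² = (19586 - 11/4)² = (78333/4)² = 6136058889/16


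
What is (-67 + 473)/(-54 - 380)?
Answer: -29/31 ≈ -0.93548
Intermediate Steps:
(-67 + 473)/(-54 - 380) = 406/(-434) = 406*(-1/434) = -29/31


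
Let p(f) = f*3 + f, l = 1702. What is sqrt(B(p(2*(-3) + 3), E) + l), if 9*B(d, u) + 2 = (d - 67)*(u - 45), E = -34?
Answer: sqrt(21557)/3 ≈ 48.941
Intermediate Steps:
p(f) = 4*f (p(f) = 3*f + f = 4*f)
B(d, u) = -2/9 + (-67 + d)*(-45 + u)/9 (B(d, u) = -2/9 + ((d - 67)*(u - 45))/9 = -2/9 + ((-67 + d)*(-45 + u))/9 = -2/9 + (-67 + d)*(-45 + u)/9)
sqrt(B(p(2*(-3) + 3), E) + l) = sqrt((3013/9 - 20*(2*(-3) + 3) - 67/9*(-34) + (1/9)*(4*(2*(-3) + 3))*(-34)) + 1702) = sqrt((3013/9 - 20*(-6 + 3) + 2278/9 + (1/9)*(4*(-6 + 3))*(-34)) + 1702) = sqrt((3013/9 - 20*(-3) + 2278/9 + (1/9)*(4*(-3))*(-34)) + 1702) = sqrt((3013/9 - 5*(-12) + 2278/9 + (1/9)*(-12)*(-34)) + 1702) = sqrt((3013/9 + 60 + 2278/9 + 136/3) + 1702) = sqrt(6239/9 + 1702) = sqrt(21557/9) = sqrt(21557)/3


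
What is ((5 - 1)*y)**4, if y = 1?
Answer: 256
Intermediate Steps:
((5 - 1)*y)**4 = ((5 - 1)*1)**4 = (4*1)**4 = 4**4 = 256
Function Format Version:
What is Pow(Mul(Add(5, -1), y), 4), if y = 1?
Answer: 256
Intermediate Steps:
Pow(Mul(Add(5, -1), y), 4) = Pow(Mul(Add(5, -1), 1), 4) = Pow(Mul(4, 1), 4) = Pow(4, 4) = 256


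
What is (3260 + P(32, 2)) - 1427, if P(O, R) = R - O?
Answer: 1803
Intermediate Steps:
(3260 + P(32, 2)) - 1427 = (3260 + (2 - 1*32)) - 1427 = (3260 + (2 - 32)) - 1427 = (3260 - 30) - 1427 = 3230 - 1427 = 1803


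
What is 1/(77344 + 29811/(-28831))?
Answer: 28831/2229875053 ≈ 1.2929e-5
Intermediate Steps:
1/(77344 + 29811/(-28831)) = 1/(77344 + 29811*(-1/28831)) = 1/(77344 - 29811/28831) = 1/(2229875053/28831) = 28831/2229875053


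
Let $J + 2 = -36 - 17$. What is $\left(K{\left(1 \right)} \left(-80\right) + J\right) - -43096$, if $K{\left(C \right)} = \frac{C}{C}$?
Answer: $42961$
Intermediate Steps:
$K{\left(C \right)} = 1$
$J = -55$ ($J = -2 - 53 = -55$)
$\left(K{\left(1 \right)} \left(-80\right) + J\right) - -43096 = \left(1 \left(-80\right) - 55\right) - -43096 = \left(-80 - 55\right) + 43096 = -135 + 43096 = 42961$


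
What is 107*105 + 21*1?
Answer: 11256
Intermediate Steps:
107*105 + 21*1 = 11235 + 21 = 11256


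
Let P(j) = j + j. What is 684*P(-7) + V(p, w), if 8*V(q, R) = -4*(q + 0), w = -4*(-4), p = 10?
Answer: -9581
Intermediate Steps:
P(j) = 2*j
w = 16
V(q, R) = -q/2 (V(q, R) = (-4*(q + 0))/8 = (-4*q)/8 = -q/2)
684*P(-7) + V(p, w) = 684*(2*(-7)) - ½*10 = 684*(-14) - 5 = -9576 - 5 = -9581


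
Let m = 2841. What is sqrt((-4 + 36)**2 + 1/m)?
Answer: sqrt(8264994585)/2841 ≈ 32.000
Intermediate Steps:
sqrt((-4 + 36)**2 + 1/m) = sqrt((-4 + 36)**2 + 1/2841) = sqrt(32**2 + 1/2841) = sqrt(1024 + 1/2841) = sqrt(2909185/2841) = sqrt(8264994585)/2841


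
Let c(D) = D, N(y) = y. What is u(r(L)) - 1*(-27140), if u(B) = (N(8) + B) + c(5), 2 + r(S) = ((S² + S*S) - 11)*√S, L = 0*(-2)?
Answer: 27151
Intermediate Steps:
L = 0
r(S) = -2 + √S*(-11 + 2*S²) (r(S) = -2 + ((S² + S*S) - 11)*√S = -2 + ((S² + S²) - 11)*√S = -2 + (2*S² - 11)*√S = -2 + (-11 + 2*S²)*√S = -2 + √S*(-11 + 2*S²))
u(B) = 13 + B (u(B) = (8 + B) + 5 = 13 + B)
u(r(L)) - 1*(-27140) = (13 + (-2 - 11*√0 + 2*0^(5/2))) - 1*(-27140) = (13 + (-2 - 11*0 + 2*0)) + 27140 = (13 + (-2 + 0 + 0)) + 27140 = (13 - 2) + 27140 = 11 + 27140 = 27151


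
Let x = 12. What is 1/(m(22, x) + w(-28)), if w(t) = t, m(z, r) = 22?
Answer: -⅙ ≈ -0.16667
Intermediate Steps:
1/(m(22, x) + w(-28)) = 1/(22 - 28) = 1/(-6) = -⅙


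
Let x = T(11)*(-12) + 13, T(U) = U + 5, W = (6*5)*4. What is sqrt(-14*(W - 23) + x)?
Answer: I*sqrt(1537) ≈ 39.205*I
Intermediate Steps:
W = 120 (W = 30*4 = 120)
T(U) = 5 + U
x = -179 (x = (5 + 11)*(-12) + 13 = 16*(-12) + 13 = -192 + 13 = -179)
sqrt(-14*(W - 23) + x) = sqrt(-14*(120 - 23) - 179) = sqrt(-14*97 - 179) = sqrt(-1358 - 179) = sqrt(-1537) = I*sqrt(1537)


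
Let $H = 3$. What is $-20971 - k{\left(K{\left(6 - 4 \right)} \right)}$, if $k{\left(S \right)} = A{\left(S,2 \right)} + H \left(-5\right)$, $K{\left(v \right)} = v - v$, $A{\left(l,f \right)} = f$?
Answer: $-20958$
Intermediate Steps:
$K{\left(v \right)} = 0$
$k{\left(S \right)} = -13$ ($k{\left(S \right)} = 2 + 3 \left(-5\right) = 2 - 15 = -13$)
$-20971 - k{\left(K{\left(6 - 4 \right)} \right)} = -20971 - -13 = -20971 + 13 = -20958$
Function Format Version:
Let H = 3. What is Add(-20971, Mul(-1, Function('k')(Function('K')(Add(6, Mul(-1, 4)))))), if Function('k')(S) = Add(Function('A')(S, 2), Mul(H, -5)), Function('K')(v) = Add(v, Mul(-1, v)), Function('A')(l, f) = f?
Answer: -20958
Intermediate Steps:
Function('K')(v) = 0
Function('k')(S) = -13 (Function('k')(S) = Add(2, Mul(3, -5)) = Add(2, -15) = -13)
Add(-20971, Mul(-1, Function('k')(Function('K')(Add(6, Mul(-1, 4)))))) = Add(-20971, Mul(-1, -13)) = Add(-20971, 13) = -20958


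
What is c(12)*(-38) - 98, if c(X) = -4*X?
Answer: 1726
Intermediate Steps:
c(12)*(-38) - 98 = -4*12*(-38) - 98 = -48*(-38) - 98 = 1824 - 98 = 1726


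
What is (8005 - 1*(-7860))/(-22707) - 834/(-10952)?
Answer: -77407921/124343532 ≈ -0.62253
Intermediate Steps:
(8005 - 1*(-7860))/(-22707) - 834/(-10952) = (8005 + 7860)*(-1/22707) - 834*(-1/10952) = 15865*(-1/22707) + 417/5476 = -15865/22707 + 417/5476 = -77407921/124343532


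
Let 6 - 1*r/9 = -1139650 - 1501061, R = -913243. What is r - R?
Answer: 24679696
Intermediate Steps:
r = 23766453 (r = 54 - 9*(-1139650 - 1501061) = 54 - 9*(-2640711) = 54 + 23766399 = 23766453)
r - R = 23766453 - 1*(-913243) = 23766453 + 913243 = 24679696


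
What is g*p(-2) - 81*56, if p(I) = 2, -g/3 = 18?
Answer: -4644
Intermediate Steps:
g = -54 (g = -3*18 = -54)
g*p(-2) - 81*56 = -54*2 - 81*56 = -108 - 4536 = -4644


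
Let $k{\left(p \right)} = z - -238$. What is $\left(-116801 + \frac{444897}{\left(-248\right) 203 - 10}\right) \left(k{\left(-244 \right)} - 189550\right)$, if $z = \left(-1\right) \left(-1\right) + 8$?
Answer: $\frac{1113450421501653}{50354} \approx 2.2112 \cdot 10^{10}$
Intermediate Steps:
$z = 9$ ($z = 1 + 8 = 9$)
$k{\left(p \right)} = 247$ ($k{\left(p \right)} = 9 - -238 = 9 + 238 = 247$)
$\left(-116801 + \frac{444897}{\left(-248\right) 203 - 10}\right) \left(k{\left(-244 \right)} - 189550\right) = \left(-116801 + \frac{444897}{\left(-248\right) 203 - 10}\right) \left(247 - 189550\right) = \left(-116801 + \frac{444897}{-50344 - 10}\right) \left(-189303\right) = \left(-116801 + \frac{444897}{-50354}\right) \left(-189303\right) = \left(-116801 + 444897 \left(- \frac{1}{50354}\right)\right) \left(-189303\right) = \left(-116801 - \frac{444897}{50354}\right) \left(-189303\right) = \left(- \frac{5881842451}{50354}\right) \left(-189303\right) = \frac{1113450421501653}{50354}$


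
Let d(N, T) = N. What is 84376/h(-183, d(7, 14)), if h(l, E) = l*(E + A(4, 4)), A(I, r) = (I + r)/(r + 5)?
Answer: -253128/4331 ≈ -58.446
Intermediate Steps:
A(I, r) = (I + r)/(5 + r)
h(l, E) = l*(8/9 + E) (h(l, E) = l*(E + (4 + 4)/(5 + 4)) = l*(E + 8/9) = l*(8/9 + E))
84376/h(-183, d(7, 14)) = 84376/(((⅑)*(-183)*(8 + 9*7))) = 84376/(((⅑)*(-183)*(8 + 63))) = 84376/(((⅑)*(-183)*71)) = 84376/(-4331/3) = 84376*(-3/4331) = -253128/4331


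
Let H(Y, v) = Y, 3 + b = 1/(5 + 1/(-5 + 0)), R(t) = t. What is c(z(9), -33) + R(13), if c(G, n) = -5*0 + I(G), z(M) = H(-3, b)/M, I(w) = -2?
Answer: 11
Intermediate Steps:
b = -67/24 (b = -3 + 1/(5 + 1/(-5 + 0)) = -3 + 1/(5 + 1/(-5)) = -3 + 1/(5 - ⅕) = -3 + 1/(24/5) = -3 + 5/24 = -67/24 ≈ -2.7917)
z(M) = -3/M
c(G, n) = -2 (c(G, n) = -5*0 - 2 = 0 - 2 = -2)
c(z(9), -33) + R(13) = -2 + 13 = 11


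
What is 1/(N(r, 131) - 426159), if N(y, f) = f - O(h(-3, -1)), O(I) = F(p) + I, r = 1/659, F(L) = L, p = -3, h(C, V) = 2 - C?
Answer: -1/426030 ≈ -2.3473e-6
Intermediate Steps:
r = 1/659 ≈ 0.0015175
O(I) = -3 + I
N(y, f) = -2 + f (N(y, f) = f - (-3 + (2 - 1*(-3))) = f - (-3 + (2 + 3)) = f - (-3 + 5) = f - 1*2 = f - 2 = -2 + f)
1/(N(r, 131) - 426159) = 1/((-2 + 131) - 426159) = 1/(129 - 426159) = 1/(-426030) = -1/426030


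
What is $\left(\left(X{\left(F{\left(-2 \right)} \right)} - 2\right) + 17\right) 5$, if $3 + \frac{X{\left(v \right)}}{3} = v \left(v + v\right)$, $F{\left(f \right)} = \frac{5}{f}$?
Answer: $\frac{435}{2} \approx 217.5$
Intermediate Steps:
$X{\left(v \right)} = -9 + 6 v^{2}$ ($X{\left(v \right)} = -9 + 3 v \left(v + v\right) = -9 + 3 v 2 v = -9 + 3 \cdot 2 v^{2} = -9 + 6 v^{2}$)
$\left(\left(X{\left(F{\left(-2 \right)} \right)} - 2\right) + 17\right) 5 = \left(\left(\left(-9 + 6 \left(\frac{5}{-2}\right)^{2}\right) - 2\right) + 17\right) 5 = \left(\left(\left(-9 + 6 \left(5 \left(- \frac{1}{2}\right)\right)^{2}\right) - 2\right) + 17\right) 5 = \left(\left(\left(-9 + 6 \left(- \frac{5}{2}\right)^{2}\right) - 2\right) + 17\right) 5 = \left(\left(\left(-9 + 6 \cdot \frac{25}{4}\right) - 2\right) + 17\right) 5 = \left(\left(\left(-9 + \frac{75}{2}\right) - 2\right) + 17\right) 5 = \left(\left(\frac{57}{2} - 2\right) + 17\right) 5 = \left(\frac{53}{2} + 17\right) 5 = \frac{87}{2} \cdot 5 = \frac{435}{2}$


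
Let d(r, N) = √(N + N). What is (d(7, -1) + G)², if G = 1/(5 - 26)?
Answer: (1 - 21*I*√2)²/441 ≈ -1.9977 - 0.13469*I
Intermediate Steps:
d(r, N) = √2*√N (d(r, N) = √(2*N) = √2*√N)
G = -1/21 (G = 1/(-21) = -1/21 ≈ -0.047619)
(d(7, -1) + G)² = (√2*√(-1) - 1/21)² = (√2*I - 1/21)² = (I*√2 - 1/21)² = (-1/21 + I*√2)²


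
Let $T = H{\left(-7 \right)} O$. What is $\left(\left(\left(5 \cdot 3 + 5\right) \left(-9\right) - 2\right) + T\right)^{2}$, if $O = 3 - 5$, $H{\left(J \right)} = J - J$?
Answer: $33124$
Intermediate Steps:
$H{\left(J \right)} = 0$
$O = -2$ ($O = 3 - 5 = -2$)
$T = 0$ ($T = 0 \left(-2\right) = 0$)
$\left(\left(\left(5 \cdot 3 + 5\right) \left(-9\right) - 2\right) + T\right)^{2} = \left(\left(\left(5 \cdot 3 + 5\right) \left(-9\right) - 2\right) + 0\right)^{2} = \left(\left(\left(15 + 5\right) \left(-9\right) - 2\right) + 0\right)^{2} = \left(\left(20 \left(-9\right) - 2\right) + 0\right)^{2} = \left(\left(-180 - 2\right) + 0\right)^{2} = \left(-182 + 0\right)^{2} = \left(-182\right)^{2} = 33124$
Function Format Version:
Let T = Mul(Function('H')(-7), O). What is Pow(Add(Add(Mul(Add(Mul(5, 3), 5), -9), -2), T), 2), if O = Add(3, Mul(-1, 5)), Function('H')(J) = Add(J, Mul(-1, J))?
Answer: 33124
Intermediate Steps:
Function('H')(J) = 0
O = -2 (O = Add(3, -5) = -2)
T = 0 (T = Mul(0, -2) = 0)
Pow(Add(Add(Mul(Add(Mul(5, 3), 5), -9), -2), T), 2) = Pow(Add(Add(Mul(Add(Mul(5, 3), 5), -9), -2), 0), 2) = Pow(Add(Add(Mul(Add(15, 5), -9), -2), 0), 2) = Pow(Add(Add(Mul(20, -9), -2), 0), 2) = Pow(Add(Add(-180, -2), 0), 2) = Pow(Add(-182, 0), 2) = Pow(-182, 2) = 33124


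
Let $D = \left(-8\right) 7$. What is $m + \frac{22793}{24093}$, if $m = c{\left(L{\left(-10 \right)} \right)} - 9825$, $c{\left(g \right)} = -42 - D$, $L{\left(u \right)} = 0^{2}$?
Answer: $- \frac{236353630}{24093} \approx -9810.0$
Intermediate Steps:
$L{\left(u \right)} = 0$
$D = -56$
$c{\left(g \right)} = 14$ ($c{\left(g \right)} = -42 - -56 = -42 + 56 = 14$)
$m = -9811$ ($m = 14 - 9825 = -9811$)
$m + \frac{22793}{24093} = -9811 + \frac{22793}{24093} = - \frac{236353630}{24093}$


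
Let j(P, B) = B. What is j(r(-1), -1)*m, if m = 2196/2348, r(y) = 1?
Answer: -549/587 ≈ -0.93526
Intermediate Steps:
m = 549/587 (m = 2196*(1/2348) = 549/587 ≈ 0.93526)
j(r(-1), -1)*m = -1*549/587 = -549/587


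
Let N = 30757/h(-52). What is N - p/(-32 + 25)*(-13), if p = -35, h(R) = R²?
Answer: 206517/2704 ≈ 76.375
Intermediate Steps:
N = 30757/2704 (N = 30757/((-52)²) = 30757/2704 ≈ 11.375)
N - p/(-32 + 25)*(-13) = 30757/2704 - (-35/(-32 + 25))*(-13) = 30757/2704 - (-35/(-7))*(-13) = 30757/2704 - (-35*(-⅐))*(-13) = 30757/2704 - 5*(-13) = 30757/2704 - 1*(-65) = 30757/2704 + 65 = 206517/2704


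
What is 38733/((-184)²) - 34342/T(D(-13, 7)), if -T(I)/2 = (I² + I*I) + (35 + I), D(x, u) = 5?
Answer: 292413673/1523520 ≈ 191.93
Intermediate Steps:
T(I) = -70 - 4*I² - 2*I (T(I) = -2*((I² + I*I) + (35 + I)) = -2*((I² + I²) + (35 + I)) = -2*(2*I² + (35 + I)) = -2*(35 + I + 2*I²) = -70 - 4*I² - 2*I)
38733/((-184)²) - 34342/T(D(-13, 7)) = 38733/((-184)²) - 34342/(-70 - 4*5² - 2*5) = 38733/33856 - 34342/(-70 - 4*25 - 10) = 38733*(1/33856) - 34342/(-70 - 100 - 10) = 38733/33856 - 34342/(-180) = 38733/33856 - 34342*(-1/180) = 38733/33856 + 17171/90 = 292413673/1523520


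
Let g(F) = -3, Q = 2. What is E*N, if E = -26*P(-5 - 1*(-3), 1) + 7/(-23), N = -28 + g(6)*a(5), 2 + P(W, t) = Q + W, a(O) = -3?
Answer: -22591/23 ≈ -982.22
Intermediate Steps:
P(W, t) = W (P(W, t) = -2 + (2 + W) = W)
N = -19 (N = -28 - 3*(-3) = -28 + 9 = -19)
E = 1189/23 (E = -26*(-5 - 1*(-3)) + 7/(-23) = -26*(-5 + 3) + 7*(-1/23) = -26*(-2) - 7/23 = 52 - 7/23 = 1189/23 ≈ 51.696)
E*N = (1189/23)*(-19) = -22591/23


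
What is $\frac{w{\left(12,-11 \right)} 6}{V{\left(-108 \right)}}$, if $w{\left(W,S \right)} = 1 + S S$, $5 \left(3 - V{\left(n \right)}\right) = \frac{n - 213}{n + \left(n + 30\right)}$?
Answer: $\frac{226920}{823} \approx 275.72$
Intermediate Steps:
$V{\left(n \right)} = 3 - \frac{-213 + n}{5 \left(30 + 2 n\right)}$ ($V{\left(n \right)} = 3 - \frac{\left(n - 213\right) \frac{1}{n + \left(n + 30\right)}}{5} = 3 - \frac{\left(-213 + n\right) \frac{1}{n + \left(30 + n\right)}}{5} = 3 - \frac{\left(-213 + n\right) \frac{1}{30 + 2 n}}{5} = 3 - \frac{\frac{1}{30 + 2 n} \left(-213 + n\right)}{5} = 3 - \frac{-213 + n}{5 \left(30 + 2 n\right)}$)
$w{\left(W,S \right)} = 1 + S^{2}$
$\frac{w{\left(12,-11 \right)} 6}{V{\left(-108 \right)}} = \frac{\left(1 + \left(-11\right)^{2}\right) 6}{\frac{1}{10} \frac{1}{15 - 108} \left(663 + 29 \left(-108\right)\right)} = \frac{\left(1 + 121\right) 6}{\frac{1}{10} \frac{1}{-93} \left(663 - 3132\right)} = \frac{122 \cdot 6}{\frac{1}{10} \left(- \frac{1}{93}\right) \left(-2469\right)} = \frac{732}{\frac{823}{310}} = 732 \cdot \frac{310}{823} = \frac{226920}{823}$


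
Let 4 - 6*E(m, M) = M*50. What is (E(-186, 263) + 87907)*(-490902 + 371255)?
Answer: -10255662252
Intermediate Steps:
E(m, M) = ⅔ - 25*M/3 (E(m, M) = ⅔ - M*50/6 = ⅔ - 25*M/3)
(E(-186, 263) + 87907)*(-490902 + 371255) = ((⅔ - 25/3*263) + 87907)*(-490902 + 371255) = ((⅔ - 6575/3) + 87907)*(-119647) = (-2191 + 87907)*(-119647) = 85716*(-119647) = -10255662252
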